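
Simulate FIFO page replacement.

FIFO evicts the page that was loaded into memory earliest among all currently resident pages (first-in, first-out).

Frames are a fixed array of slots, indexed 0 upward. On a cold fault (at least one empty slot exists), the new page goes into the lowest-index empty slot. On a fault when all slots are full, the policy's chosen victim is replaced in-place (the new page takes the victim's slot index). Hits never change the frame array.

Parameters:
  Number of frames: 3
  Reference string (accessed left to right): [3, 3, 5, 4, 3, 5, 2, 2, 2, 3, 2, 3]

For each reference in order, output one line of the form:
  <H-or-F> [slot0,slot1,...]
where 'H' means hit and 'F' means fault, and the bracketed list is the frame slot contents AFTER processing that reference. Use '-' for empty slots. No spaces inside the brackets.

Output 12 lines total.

F [3,-,-]
H [3,-,-]
F [3,5,-]
F [3,5,4]
H [3,5,4]
H [3,5,4]
F [2,5,4]
H [2,5,4]
H [2,5,4]
F [2,3,4]
H [2,3,4]
H [2,3,4]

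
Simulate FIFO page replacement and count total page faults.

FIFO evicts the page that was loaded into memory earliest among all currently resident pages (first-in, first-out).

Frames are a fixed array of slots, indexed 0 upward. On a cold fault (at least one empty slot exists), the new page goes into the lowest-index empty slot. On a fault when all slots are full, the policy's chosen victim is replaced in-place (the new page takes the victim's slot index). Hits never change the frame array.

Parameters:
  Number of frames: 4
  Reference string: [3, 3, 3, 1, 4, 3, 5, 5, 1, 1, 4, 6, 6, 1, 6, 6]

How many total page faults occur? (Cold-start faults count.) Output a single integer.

Step 0: ref 3 → FAULT, frames=[3,-,-,-]
Step 1: ref 3 → HIT, frames=[3,-,-,-]
Step 2: ref 3 → HIT, frames=[3,-,-,-]
Step 3: ref 1 → FAULT, frames=[3,1,-,-]
Step 4: ref 4 → FAULT, frames=[3,1,4,-]
Step 5: ref 3 → HIT, frames=[3,1,4,-]
Step 6: ref 5 → FAULT, frames=[3,1,4,5]
Step 7: ref 5 → HIT, frames=[3,1,4,5]
Step 8: ref 1 → HIT, frames=[3,1,4,5]
Step 9: ref 1 → HIT, frames=[3,1,4,5]
Step 10: ref 4 → HIT, frames=[3,1,4,5]
Step 11: ref 6 → FAULT (evict 3), frames=[6,1,4,5]
Step 12: ref 6 → HIT, frames=[6,1,4,5]
Step 13: ref 1 → HIT, frames=[6,1,4,5]
Step 14: ref 6 → HIT, frames=[6,1,4,5]
Step 15: ref 6 → HIT, frames=[6,1,4,5]
Total faults: 5

Answer: 5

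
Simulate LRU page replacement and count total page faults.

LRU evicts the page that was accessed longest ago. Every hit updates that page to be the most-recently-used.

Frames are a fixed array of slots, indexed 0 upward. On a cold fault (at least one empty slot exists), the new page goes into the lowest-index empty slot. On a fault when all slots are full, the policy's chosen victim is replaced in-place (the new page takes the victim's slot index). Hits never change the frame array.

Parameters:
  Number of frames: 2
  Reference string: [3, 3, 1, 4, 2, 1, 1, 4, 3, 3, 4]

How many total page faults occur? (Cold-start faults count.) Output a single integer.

Step 0: ref 3 → FAULT, frames=[3,-]
Step 1: ref 3 → HIT, frames=[3,-]
Step 2: ref 1 → FAULT, frames=[3,1]
Step 3: ref 4 → FAULT (evict 3), frames=[4,1]
Step 4: ref 2 → FAULT (evict 1), frames=[4,2]
Step 5: ref 1 → FAULT (evict 4), frames=[1,2]
Step 6: ref 1 → HIT, frames=[1,2]
Step 7: ref 4 → FAULT (evict 2), frames=[1,4]
Step 8: ref 3 → FAULT (evict 1), frames=[3,4]
Step 9: ref 3 → HIT, frames=[3,4]
Step 10: ref 4 → HIT, frames=[3,4]
Total faults: 7

Answer: 7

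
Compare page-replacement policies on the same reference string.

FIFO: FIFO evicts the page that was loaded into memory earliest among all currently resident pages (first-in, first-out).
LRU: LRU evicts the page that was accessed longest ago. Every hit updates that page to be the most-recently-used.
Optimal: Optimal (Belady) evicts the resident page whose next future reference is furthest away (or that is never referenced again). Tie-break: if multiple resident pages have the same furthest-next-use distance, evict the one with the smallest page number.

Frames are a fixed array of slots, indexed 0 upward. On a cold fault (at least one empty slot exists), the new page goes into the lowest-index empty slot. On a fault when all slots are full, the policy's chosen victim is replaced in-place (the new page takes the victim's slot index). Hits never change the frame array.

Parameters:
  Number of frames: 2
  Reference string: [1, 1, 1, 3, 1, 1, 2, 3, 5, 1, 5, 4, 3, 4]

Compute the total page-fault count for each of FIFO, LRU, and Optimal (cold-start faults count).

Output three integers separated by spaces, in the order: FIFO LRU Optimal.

--- FIFO ---
  step 0: ref 1 -> FAULT, frames=[1,-] (faults so far: 1)
  step 1: ref 1 -> HIT, frames=[1,-] (faults so far: 1)
  step 2: ref 1 -> HIT, frames=[1,-] (faults so far: 1)
  step 3: ref 3 -> FAULT, frames=[1,3] (faults so far: 2)
  step 4: ref 1 -> HIT, frames=[1,3] (faults so far: 2)
  step 5: ref 1 -> HIT, frames=[1,3] (faults so far: 2)
  step 6: ref 2 -> FAULT, evict 1, frames=[2,3] (faults so far: 3)
  step 7: ref 3 -> HIT, frames=[2,3] (faults so far: 3)
  step 8: ref 5 -> FAULT, evict 3, frames=[2,5] (faults so far: 4)
  step 9: ref 1 -> FAULT, evict 2, frames=[1,5] (faults so far: 5)
  step 10: ref 5 -> HIT, frames=[1,5] (faults so far: 5)
  step 11: ref 4 -> FAULT, evict 5, frames=[1,4] (faults so far: 6)
  step 12: ref 3 -> FAULT, evict 1, frames=[3,4] (faults so far: 7)
  step 13: ref 4 -> HIT, frames=[3,4] (faults so far: 7)
  FIFO total faults: 7
--- LRU ---
  step 0: ref 1 -> FAULT, frames=[1,-] (faults so far: 1)
  step 1: ref 1 -> HIT, frames=[1,-] (faults so far: 1)
  step 2: ref 1 -> HIT, frames=[1,-] (faults so far: 1)
  step 3: ref 3 -> FAULT, frames=[1,3] (faults so far: 2)
  step 4: ref 1 -> HIT, frames=[1,3] (faults so far: 2)
  step 5: ref 1 -> HIT, frames=[1,3] (faults so far: 2)
  step 6: ref 2 -> FAULT, evict 3, frames=[1,2] (faults so far: 3)
  step 7: ref 3 -> FAULT, evict 1, frames=[3,2] (faults so far: 4)
  step 8: ref 5 -> FAULT, evict 2, frames=[3,5] (faults so far: 5)
  step 9: ref 1 -> FAULT, evict 3, frames=[1,5] (faults so far: 6)
  step 10: ref 5 -> HIT, frames=[1,5] (faults so far: 6)
  step 11: ref 4 -> FAULT, evict 1, frames=[4,5] (faults so far: 7)
  step 12: ref 3 -> FAULT, evict 5, frames=[4,3] (faults so far: 8)
  step 13: ref 4 -> HIT, frames=[4,3] (faults so far: 8)
  LRU total faults: 8
--- Optimal ---
  step 0: ref 1 -> FAULT, frames=[1,-] (faults so far: 1)
  step 1: ref 1 -> HIT, frames=[1,-] (faults so far: 1)
  step 2: ref 1 -> HIT, frames=[1,-] (faults so far: 1)
  step 3: ref 3 -> FAULT, frames=[1,3] (faults so far: 2)
  step 4: ref 1 -> HIT, frames=[1,3] (faults so far: 2)
  step 5: ref 1 -> HIT, frames=[1,3] (faults so far: 2)
  step 6: ref 2 -> FAULT, evict 1, frames=[2,3] (faults so far: 3)
  step 7: ref 3 -> HIT, frames=[2,3] (faults so far: 3)
  step 8: ref 5 -> FAULT, evict 2, frames=[5,3] (faults so far: 4)
  step 9: ref 1 -> FAULT, evict 3, frames=[5,1] (faults so far: 5)
  step 10: ref 5 -> HIT, frames=[5,1] (faults so far: 5)
  step 11: ref 4 -> FAULT, evict 1, frames=[5,4] (faults so far: 6)
  step 12: ref 3 -> FAULT, evict 5, frames=[3,4] (faults so far: 7)
  step 13: ref 4 -> HIT, frames=[3,4] (faults so far: 7)
  Optimal total faults: 7

Answer: 7 8 7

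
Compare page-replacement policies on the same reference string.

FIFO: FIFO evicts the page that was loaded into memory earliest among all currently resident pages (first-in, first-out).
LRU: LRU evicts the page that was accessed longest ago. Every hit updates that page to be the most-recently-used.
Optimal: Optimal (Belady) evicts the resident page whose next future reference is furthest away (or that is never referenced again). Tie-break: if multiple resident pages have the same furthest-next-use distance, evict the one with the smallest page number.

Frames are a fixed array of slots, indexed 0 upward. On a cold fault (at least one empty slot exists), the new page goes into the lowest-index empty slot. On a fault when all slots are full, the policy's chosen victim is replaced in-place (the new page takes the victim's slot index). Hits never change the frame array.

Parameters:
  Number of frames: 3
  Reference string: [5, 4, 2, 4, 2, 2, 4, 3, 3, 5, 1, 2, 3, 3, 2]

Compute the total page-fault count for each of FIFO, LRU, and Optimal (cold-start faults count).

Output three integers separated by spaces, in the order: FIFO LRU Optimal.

Answer: 8 8 5

Derivation:
--- FIFO ---
  step 0: ref 5 -> FAULT, frames=[5,-,-] (faults so far: 1)
  step 1: ref 4 -> FAULT, frames=[5,4,-] (faults so far: 2)
  step 2: ref 2 -> FAULT, frames=[5,4,2] (faults so far: 3)
  step 3: ref 4 -> HIT, frames=[5,4,2] (faults so far: 3)
  step 4: ref 2 -> HIT, frames=[5,4,2] (faults so far: 3)
  step 5: ref 2 -> HIT, frames=[5,4,2] (faults so far: 3)
  step 6: ref 4 -> HIT, frames=[5,4,2] (faults so far: 3)
  step 7: ref 3 -> FAULT, evict 5, frames=[3,4,2] (faults so far: 4)
  step 8: ref 3 -> HIT, frames=[3,4,2] (faults so far: 4)
  step 9: ref 5 -> FAULT, evict 4, frames=[3,5,2] (faults so far: 5)
  step 10: ref 1 -> FAULT, evict 2, frames=[3,5,1] (faults so far: 6)
  step 11: ref 2 -> FAULT, evict 3, frames=[2,5,1] (faults so far: 7)
  step 12: ref 3 -> FAULT, evict 5, frames=[2,3,1] (faults so far: 8)
  step 13: ref 3 -> HIT, frames=[2,3,1] (faults so far: 8)
  step 14: ref 2 -> HIT, frames=[2,3,1] (faults so far: 8)
  FIFO total faults: 8
--- LRU ---
  step 0: ref 5 -> FAULT, frames=[5,-,-] (faults so far: 1)
  step 1: ref 4 -> FAULT, frames=[5,4,-] (faults so far: 2)
  step 2: ref 2 -> FAULT, frames=[5,4,2] (faults so far: 3)
  step 3: ref 4 -> HIT, frames=[5,4,2] (faults so far: 3)
  step 4: ref 2 -> HIT, frames=[5,4,2] (faults so far: 3)
  step 5: ref 2 -> HIT, frames=[5,4,2] (faults so far: 3)
  step 6: ref 4 -> HIT, frames=[5,4,2] (faults so far: 3)
  step 7: ref 3 -> FAULT, evict 5, frames=[3,4,2] (faults so far: 4)
  step 8: ref 3 -> HIT, frames=[3,4,2] (faults so far: 4)
  step 9: ref 5 -> FAULT, evict 2, frames=[3,4,5] (faults so far: 5)
  step 10: ref 1 -> FAULT, evict 4, frames=[3,1,5] (faults so far: 6)
  step 11: ref 2 -> FAULT, evict 3, frames=[2,1,5] (faults so far: 7)
  step 12: ref 3 -> FAULT, evict 5, frames=[2,1,3] (faults so far: 8)
  step 13: ref 3 -> HIT, frames=[2,1,3] (faults so far: 8)
  step 14: ref 2 -> HIT, frames=[2,1,3] (faults so far: 8)
  LRU total faults: 8
--- Optimal ---
  step 0: ref 5 -> FAULT, frames=[5,-,-] (faults so far: 1)
  step 1: ref 4 -> FAULT, frames=[5,4,-] (faults so far: 2)
  step 2: ref 2 -> FAULT, frames=[5,4,2] (faults so far: 3)
  step 3: ref 4 -> HIT, frames=[5,4,2] (faults so far: 3)
  step 4: ref 2 -> HIT, frames=[5,4,2] (faults so far: 3)
  step 5: ref 2 -> HIT, frames=[5,4,2] (faults so far: 3)
  step 6: ref 4 -> HIT, frames=[5,4,2] (faults so far: 3)
  step 7: ref 3 -> FAULT, evict 4, frames=[5,3,2] (faults so far: 4)
  step 8: ref 3 -> HIT, frames=[5,3,2] (faults so far: 4)
  step 9: ref 5 -> HIT, frames=[5,3,2] (faults so far: 4)
  step 10: ref 1 -> FAULT, evict 5, frames=[1,3,2] (faults so far: 5)
  step 11: ref 2 -> HIT, frames=[1,3,2] (faults so far: 5)
  step 12: ref 3 -> HIT, frames=[1,3,2] (faults so far: 5)
  step 13: ref 3 -> HIT, frames=[1,3,2] (faults so far: 5)
  step 14: ref 2 -> HIT, frames=[1,3,2] (faults so far: 5)
  Optimal total faults: 5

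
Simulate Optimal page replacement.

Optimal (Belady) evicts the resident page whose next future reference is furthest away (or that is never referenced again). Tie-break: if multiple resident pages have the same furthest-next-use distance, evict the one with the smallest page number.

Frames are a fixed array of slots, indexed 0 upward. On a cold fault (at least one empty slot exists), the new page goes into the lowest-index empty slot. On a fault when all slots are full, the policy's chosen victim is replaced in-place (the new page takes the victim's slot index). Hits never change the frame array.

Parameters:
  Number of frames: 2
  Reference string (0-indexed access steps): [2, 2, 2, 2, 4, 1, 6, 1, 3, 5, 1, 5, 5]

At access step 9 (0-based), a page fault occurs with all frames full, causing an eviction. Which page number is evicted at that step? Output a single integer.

Step 0: ref 2 -> FAULT, frames=[2,-]
Step 1: ref 2 -> HIT, frames=[2,-]
Step 2: ref 2 -> HIT, frames=[2,-]
Step 3: ref 2 -> HIT, frames=[2,-]
Step 4: ref 4 -> FAULT, frames=[2,4]
Step 5: ref 1 -> FAULT, evict 2, frames=[1,4]
Step 6: ref 6 -> FAULT, evict 4, frames=[1,6]
Step 7: ref 1 -> HIT, frames=[1,6]
Step 8: ref 3 -> FAULT, evict 6, frames=[1,3]
Step 9: ref 5 -> FAULT, evict 3, frames=[1,5]
At step 9: evicted page 3

Answer: 3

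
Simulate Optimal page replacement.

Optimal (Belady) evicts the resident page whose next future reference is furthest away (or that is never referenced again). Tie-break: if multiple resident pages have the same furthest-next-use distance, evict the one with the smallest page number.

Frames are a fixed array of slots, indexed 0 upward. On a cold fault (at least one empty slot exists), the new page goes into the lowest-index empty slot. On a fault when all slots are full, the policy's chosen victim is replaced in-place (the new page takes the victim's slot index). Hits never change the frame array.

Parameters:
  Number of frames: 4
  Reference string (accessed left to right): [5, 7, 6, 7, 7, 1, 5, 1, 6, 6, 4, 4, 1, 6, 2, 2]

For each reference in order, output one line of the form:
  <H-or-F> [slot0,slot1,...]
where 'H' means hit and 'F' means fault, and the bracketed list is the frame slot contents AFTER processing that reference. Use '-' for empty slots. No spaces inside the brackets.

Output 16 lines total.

F [5,-,-,-]
F [5,7,-,-]
F [5,7,6,-]
H [5,7,6,-]
H [5,7,6,-]
F [5,7,6,1]
H [5,7,6,1]
H [5,7,6,1]
H [5,7,6,1]
H [5,7,6,1]
F [4,7,6,1]
H [4,7,6,1]
H [4,7,6,1]
H [4,7,6,1]
F [4,7,6,2]
H [4,7,6,2]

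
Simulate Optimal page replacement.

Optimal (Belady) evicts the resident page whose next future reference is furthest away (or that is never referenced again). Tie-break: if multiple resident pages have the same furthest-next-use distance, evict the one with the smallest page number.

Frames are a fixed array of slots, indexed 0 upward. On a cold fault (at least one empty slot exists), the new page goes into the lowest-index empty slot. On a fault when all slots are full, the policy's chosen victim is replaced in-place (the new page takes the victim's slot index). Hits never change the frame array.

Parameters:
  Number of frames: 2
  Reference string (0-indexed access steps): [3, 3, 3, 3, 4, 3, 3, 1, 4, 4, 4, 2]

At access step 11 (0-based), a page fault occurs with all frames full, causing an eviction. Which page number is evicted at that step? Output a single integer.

Answer: 1

Derivation:
Step 0: ref 3 -> FAULT, frames=[3,-]
Step 1: ref 3 -> HIT, frames=[3,-]
Step 2: ref 3 -> HIT, frames=[3,-]
Step 3: ref 3 -> HIT, frames=[3,-]
Step 4: ref 4 -> FAULT, frames=[3,4]
Step 5: ref 3 -> HIT, frames=[3,4]
Step 6: ref 3 -> HIT, frames=[3,4]
Step 7: ref 1 -> FAULT, evict 3, frames=[1,4]
Step 8: ref 4 -> HIT, frames=[1,4]
Step 9: ref 4 -> HIT, frames=[1,4]
Step 10: ref 4 -> HIT, frames=[1,4]
Step 11: ref 2 -> FAULT, evict 1, frames=[2,4]
At step 11: evicted page 1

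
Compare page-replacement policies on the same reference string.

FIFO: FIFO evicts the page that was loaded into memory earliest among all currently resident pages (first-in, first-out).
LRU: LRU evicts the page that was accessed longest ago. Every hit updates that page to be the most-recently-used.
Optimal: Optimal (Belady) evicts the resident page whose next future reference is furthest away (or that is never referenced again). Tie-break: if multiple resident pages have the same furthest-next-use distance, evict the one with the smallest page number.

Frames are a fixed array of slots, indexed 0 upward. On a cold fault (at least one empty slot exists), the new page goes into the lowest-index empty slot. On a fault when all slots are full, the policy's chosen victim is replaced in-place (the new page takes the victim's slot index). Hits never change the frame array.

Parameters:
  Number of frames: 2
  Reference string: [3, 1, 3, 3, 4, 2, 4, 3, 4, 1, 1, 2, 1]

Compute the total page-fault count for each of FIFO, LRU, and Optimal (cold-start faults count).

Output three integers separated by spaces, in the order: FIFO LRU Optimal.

Answer: 8 7 7

Derivation:
--- FIFO ---
  step 0: ref 3 -> FAULT, frames=[3,-] (faults so far: 1)
  step 1: ref 1 -> FAULT, frames=[3,1] (faults so far: 2)
  step 2: ref 3 -> HIT, frames=[3,1] (faults so far: 2)
  step 3: ref 3 -> HIT, frames=[3,1] (faults so far: 2)
  step 4: ref 4 -> FAULT, evict 3, frames=[4,1] (faults so far: 3)
  step 5: ref 2 -> FAULT, evict 1, frames=[4,2] (faults so far: 4)
  step 6: ref 4 -> HIT, frames=[4,2] (faults so far: 4)
  step 7: ref 3 -> FAULT, evict 4, frames=[3,2] (faults so far: 5)
  step 8: ref 4 -> FAULT, evict 2, frames=[3,4] (faults so far: 6)
  step 9: ref 1 -> FAULT, evict 3, frames=[1,4] (faults so far: 7)
  step 10: ref 1 -> HIT, frames=[1,4] (faults so far: 7)
  step 11: ref 2 -> FAULT, evict 4, frames=[1,2] (faults so far: 8)
  step 12: ref 1 -> HIT, frames=[1,2] (faults so far: 8)
  FIFO total faults: 8
--- LRU ---
  step 0: ref 3 -> FAULT, frames=[3,-] (faults so far: 1)
  step 1: ref 1 -> FAULT, frames=[3,1] (faults so far: 2)
  step 2: ref 3 -> HIT, frames=[3,1] (faults so far: 2)
  step 3: ref 3 -> HIT, frames=[3,1] (faults so far: 2)
  step 4: ref 4 -> FAULT, evict 1, frames=[3,4] (faults so far: 3)
  step 5: ref 2 -> FAULT, evict 3, frames=[2,4] (faults so far: 4)
  step 6: ref 4 -> HIT, frames=[2,4] (faults so far: 4)
  step 7: ref 3 -> FAULT, evict 2, frames=[3,4] (faults so far: 5)
  step 8: ref 4 -> HIT, frames=[3,4] (faults so far: 5)
  step 9: ref 1 -> FAULT, evict 3, frames=[1,4] (faults so far: 6)
  step 10: ref 1 -> HIT, frames=[1,4] (faults so far: 6)
  step 11: ref 2 -> FAULT, evict 4, frames=[1,2] (faults so far: 7)
  step 12: ref 1 -> HIT, frames=[1,2] (faults so far: 7)
  LRU total faults: 7
--- Optimal ---
  step 0: ref 3 -> FAULT, frames=[3,-] (faults so far: 1)
  step 1: ref 1 -> FAULT, frames=[3,1] (faults so far: 2)
  step 2: ref 3 -> HIT, frames=[3,1] (faults so far: 2)
  step 3: ref 3 -> HIT, frames=[3,1] (faults so far: 2)
  step 4: ref 4 -> FAULT, evict 1, frames=[3,4] (faults so far: 3)
  step 5: ref 2 -> FAULT, evict 3, frames=[2,4] (faults so far: 4)
  step 6: ref 4 -> HIT, frames=[2,4] (faults so far: 4)
  step 7: ref 3 -> FAULT, evict 2, frames=[3,4] (faults so far: 5)
  step 8: ref 4 -> HIT, frames=[3,4] (faults so far: 5)
  step 9: ref 1 -> FAULT, evict 3, frames=[1,4] (faults so far: 6)
  step 10: ref 1 -> HIT, frames=[1,4] (faults so far: 6)
  step 11: ref 2 -> FAULT, evict 4, frames=[1,2] (faults so far: 7)
  step 12: ref 1 -> HIT, frames=[1,2] (faults so far: 7)
  Optimal total faults: 7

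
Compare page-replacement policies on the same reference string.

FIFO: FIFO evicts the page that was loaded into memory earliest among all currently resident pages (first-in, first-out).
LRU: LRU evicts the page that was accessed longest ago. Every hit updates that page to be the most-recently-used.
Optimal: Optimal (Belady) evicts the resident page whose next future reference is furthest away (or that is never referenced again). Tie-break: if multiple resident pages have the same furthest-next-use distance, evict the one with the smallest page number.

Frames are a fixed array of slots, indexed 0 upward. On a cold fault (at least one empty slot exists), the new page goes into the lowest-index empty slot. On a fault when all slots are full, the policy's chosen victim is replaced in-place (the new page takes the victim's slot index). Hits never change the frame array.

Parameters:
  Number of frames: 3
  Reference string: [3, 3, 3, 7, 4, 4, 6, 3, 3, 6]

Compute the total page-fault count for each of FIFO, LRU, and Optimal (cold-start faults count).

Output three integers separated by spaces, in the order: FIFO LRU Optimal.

Answer: 5 5 4

Derivation:
--- FIFO ---
  step 0: ref 3 -> FAULT, frames=[3,-,-] (faults so far: 1)
  step 1: ref 3 -> HIT, frames=[3,-,-] (faults so far: 1)
  step 2: ref 3 -> HIT, frames=[3,-,-] (faults so far: 1)
  step 3: ref 7 -> FAULT, frames=[3,7,-] (faults so far: 2)
  step 4: ref 4 -> FAULT, frames=[3,7,4] (faults so far: 3)
  step 5: ref 4 -> HIT, frames=[3,7,4] (faults so far: 3)
  step 6: ref 6 -> FAULT, evict 3, frames=[6,7,4] (faults so far: 4)
  step 7: ref 3 -> FAULT, evict 7, frames=[6,3,4] (faults so far: 5)
  step 8: ref 3 -> HIT, frames=[6,3,4] (faults so far: 5)
  step 9: ref 6 -> HIT, frames=[6,3,4] (faults so far: 5)
  FIFO total faults: 5
--- LRU ---
  step 0: ref 3 -> FAULT, frames=[3,-,-] (faults so far: 1)
  step 1: ref 3 -> HIT, frames=[3,-,-] (faults so far: 1)
  step 2: ref 3 -> HIT, frames=[3,-,-] (faults so far: 1)
  step 3: ref 7 -> FAULT, frames=[3,7,-] (faults so far: 2)
  step 4: ref 4 -> FAULT, frames=[3,7,4] (faults so far: 3)
  step 5: ref 4 -> HIT, frames=[3,7,4] (faults so far: 3)
  step 6: ref 6 -> FAULT, evict 3, frames=[6,7,4] (faults so far: 4)
  step 7: ref 3 -> FAULT, evict 7, frames=[6,3,4] (faults so far: 5)
  step 8: ref 3 -> HIT, frames=[6,3,4] (faults so far: 5)
  step 9: ref 6 -> HIT, frames=[6,3,4] (faults so far: 5)
  LRU total faults: 5
--- Optimal ---
  step 0: ref 3 -> FAULT, frames=[3,-,-] (faults so far: 1)
  step 1: ref 3 -> HIT, frames=[3,-,-] (faults so far: 1)
  step 2: ref 3 -> HIT, frames=[3,-,-] (faults so far: 1)
  step 3: ref 7 -> FAULT, frames=[3,7,-] (faults so far: 2)
  step 4: ref 4 -> FAULT, frames=[3,7,4] (faults so far: 3)
  step 5: ref 4 -> HIT, frames=[3,7,4] (faults so far: 3)
  step 6: ref 6 -> FAULT, evict 4, frames=[3,7,6] (faults so far: 4)
  step 7: ref 3 -> HIT, frames=[3,7,6] (faults so far: 4)
  step 8: ref 3 -> HIT, frames=[3,7,6] (faults so far: 4)
  step 9: ref 6 -> HIT, frames=[3,7,6] (faults so far: 4)
  Optimal total faults: 4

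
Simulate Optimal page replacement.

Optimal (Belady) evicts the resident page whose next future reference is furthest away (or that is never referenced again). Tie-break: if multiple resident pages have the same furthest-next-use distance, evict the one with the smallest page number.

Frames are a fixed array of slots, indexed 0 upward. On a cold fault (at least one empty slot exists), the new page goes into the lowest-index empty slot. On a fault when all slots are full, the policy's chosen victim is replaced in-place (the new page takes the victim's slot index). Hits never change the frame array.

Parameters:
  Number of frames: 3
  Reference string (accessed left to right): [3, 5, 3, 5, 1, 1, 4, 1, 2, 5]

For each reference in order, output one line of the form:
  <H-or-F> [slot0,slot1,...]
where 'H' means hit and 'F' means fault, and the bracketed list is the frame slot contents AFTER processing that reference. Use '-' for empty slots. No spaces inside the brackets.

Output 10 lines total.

F [3,-,-]
F [3,5,-]
H [3,5,-]
H [3,5,-]
F [3,5,1]
H [3,5,1]
F [4,5,1]
H [4,5,1]
F [4,5,2]
H [4,5,2]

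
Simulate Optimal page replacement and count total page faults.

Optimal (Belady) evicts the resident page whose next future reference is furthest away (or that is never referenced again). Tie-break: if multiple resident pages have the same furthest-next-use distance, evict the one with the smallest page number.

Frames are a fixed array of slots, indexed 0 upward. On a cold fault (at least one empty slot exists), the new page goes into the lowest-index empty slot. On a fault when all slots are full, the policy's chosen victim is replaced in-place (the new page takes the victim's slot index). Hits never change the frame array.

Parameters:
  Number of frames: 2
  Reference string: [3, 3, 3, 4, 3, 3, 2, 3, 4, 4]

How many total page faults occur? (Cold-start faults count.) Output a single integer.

Step 0: ref 3 → FAULT, frames=[3,-]
Step 1: ref 3 → HIT, frames=[3,-]
Step 2: ref 3 → HIT, frames=[3,-]
Step 3: ref 4 → FAULT, frames=[3,4]
Step 4: ref 3 → HIT, frames=[3,4]
Step 5: ref 3 → HIT, frames=[3,4]
Step 6: ref 2 → FAULT (evict 4), frames=[3,2]
Step 7: ref 3 → HIT, frames=[3,2]
Step 8: ref 4 → FAULT (evict 2), frames=[3,4]
Step 9: ref 4 → HIT, frames=[3,4]
Total faults: 4

Answer: 4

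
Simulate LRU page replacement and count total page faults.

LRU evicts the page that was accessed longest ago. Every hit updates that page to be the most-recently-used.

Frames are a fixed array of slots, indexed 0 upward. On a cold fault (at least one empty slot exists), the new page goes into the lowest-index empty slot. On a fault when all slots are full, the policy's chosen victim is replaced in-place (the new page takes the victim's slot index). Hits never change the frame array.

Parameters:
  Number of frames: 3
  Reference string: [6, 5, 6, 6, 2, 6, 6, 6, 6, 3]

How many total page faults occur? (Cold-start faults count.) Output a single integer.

Answer: 4

Derivation:
Step 0: ref 6 → FAULT, frames=[6,-,-]
Step 1: ref 5 → FAULT, frames=[6,5,-]
Step 2: ref 6 → HIT, frames=[6,5,-]
Step 3: ref 6 → HIT, frames=[6,5,-]
Step 4: ref 2 → FAULT, frames=[6,5,2]
Step 5: ref 6 → HIT, frames=[6,5,2]
Step 6: ref 6 → HIT, frames=[6,5,2]
Step 7: ref 6 → HIT, frames=[6,5,2]
Step 8: ref 6 → HIT, frames=[6,5,2]
Step 9: ref 3 → FAULT (evict 5), frames=[6,3,2]
Total faults: 4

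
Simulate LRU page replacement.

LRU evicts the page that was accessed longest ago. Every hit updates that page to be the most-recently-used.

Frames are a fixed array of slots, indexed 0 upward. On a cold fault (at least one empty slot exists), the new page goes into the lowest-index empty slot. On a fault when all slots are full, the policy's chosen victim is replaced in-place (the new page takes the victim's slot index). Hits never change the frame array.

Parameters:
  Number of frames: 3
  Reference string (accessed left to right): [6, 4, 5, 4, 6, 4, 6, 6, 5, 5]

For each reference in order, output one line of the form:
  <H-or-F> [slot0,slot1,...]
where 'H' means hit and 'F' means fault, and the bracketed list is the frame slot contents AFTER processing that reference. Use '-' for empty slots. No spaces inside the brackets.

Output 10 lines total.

F [6,-,-]
F [6,4,-]
F [6,4,5]
H [6,4,5]
H [6,4,5]
H [6,4,5]
H [6,4,5]
H [6,4,5]
H [6,4,5]
H [6,4,5]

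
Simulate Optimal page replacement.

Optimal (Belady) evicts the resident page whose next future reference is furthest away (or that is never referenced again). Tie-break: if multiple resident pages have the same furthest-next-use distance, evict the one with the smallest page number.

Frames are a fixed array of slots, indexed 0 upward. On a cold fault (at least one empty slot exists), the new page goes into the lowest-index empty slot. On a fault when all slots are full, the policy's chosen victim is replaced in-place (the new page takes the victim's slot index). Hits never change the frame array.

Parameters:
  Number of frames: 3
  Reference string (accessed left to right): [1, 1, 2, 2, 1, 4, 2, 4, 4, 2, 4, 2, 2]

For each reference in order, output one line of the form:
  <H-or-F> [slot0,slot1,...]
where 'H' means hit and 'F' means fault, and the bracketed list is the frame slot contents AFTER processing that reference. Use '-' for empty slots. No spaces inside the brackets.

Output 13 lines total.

F [1,-,-]
H [1,-,-]
F [1,2,-]
H [1,2,-]
H [1,2,-]
F [1,2,4]
H [1,2,4]
H [1,2,4]
H [1,2,4]
H [1,2,4]
H [1,2,4]
H [1,2,4]
H [1,2,4]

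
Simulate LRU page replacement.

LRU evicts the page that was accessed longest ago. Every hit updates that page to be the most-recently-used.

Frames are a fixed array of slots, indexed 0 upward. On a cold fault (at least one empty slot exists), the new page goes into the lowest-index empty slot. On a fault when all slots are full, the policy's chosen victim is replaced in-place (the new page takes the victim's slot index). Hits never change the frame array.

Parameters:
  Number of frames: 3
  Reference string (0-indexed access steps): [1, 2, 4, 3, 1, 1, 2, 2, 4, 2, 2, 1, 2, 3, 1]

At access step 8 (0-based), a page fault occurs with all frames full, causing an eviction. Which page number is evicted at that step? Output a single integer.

Answer: 3

Derivation:
Step 0: ref 1 -> FAULT, frames=[1,-,-]
Step 1: ref 2 -> FAULT, frames=[1,2,-]
Step 2: ref 4 -> FAULT, frames=[1,2,4]
Step 3: ref 3 -> FAULT, evict 1, frames=[3,2,4]
Step 4: ref 1 -> FAULT, evict 2, frames=[3,1,4]
Step 5: ref 1 -> HIT, frames=[3,1,4]
Step 6: ref 2 -> FAULT, evict 4, frames=[3,1,2]
Step 7: ref 2 -> HIT, frames=[3,1,2]
Step 8: ref 4 -> FAULT, evict 3, frames=[4,1,2]
At step 8: evicted page 3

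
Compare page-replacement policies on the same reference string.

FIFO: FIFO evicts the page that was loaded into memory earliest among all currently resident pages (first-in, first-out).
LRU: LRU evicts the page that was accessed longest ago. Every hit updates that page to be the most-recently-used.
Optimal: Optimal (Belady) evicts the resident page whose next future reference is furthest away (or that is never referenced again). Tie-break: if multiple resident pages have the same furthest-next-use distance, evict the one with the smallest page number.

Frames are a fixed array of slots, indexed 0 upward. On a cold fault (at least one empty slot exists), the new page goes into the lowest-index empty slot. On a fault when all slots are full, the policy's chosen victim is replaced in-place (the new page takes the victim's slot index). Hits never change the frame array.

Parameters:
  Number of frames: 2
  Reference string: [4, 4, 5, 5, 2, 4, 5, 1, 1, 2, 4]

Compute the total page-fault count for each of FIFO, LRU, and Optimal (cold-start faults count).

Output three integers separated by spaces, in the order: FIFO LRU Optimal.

Answer: 8 8 6

Derivation:
--- FIFO ---
  step 0: ref 4 -> FAULT, frames=[4,-] (faults so far: 1)
  step 1: ref 4 -> HIT, frames=[4,-] (faults so far: 1)
  step 2: ref 5 -> FAULT, frames=[4,5] (faults so far: 2)
  step 3: ref 5 -> HIT, frames=[4,5] (faults so far: 2)
  step 4: ref 2 -> FAULT, evict 4, frames=[2,5] (faults so far: 3)
  step 5: ref 4 -> FAULT, evict 5, frames=[2,4] (faults so far: 4)
  step 6: ref 5 -> FAULT, evict 2, frames=[5,4] (faults so far: 5)
  step 7: ref 1 -> FAULT, evict 4, frames=[5,1] (faults so far: 6)
  step 8: ref 1 -> HIT, frames=[5,1] (faults so far: 6)
  step 9: ref 2 -> FAULT, evict 5, frames=[2,1] (faults so far: 7)
  step 10: ref 4 -> FAULT, evict 1, frames=[2,4] (faults so far: 8)
  FIFO total faults: 8
--- LRU ---
  step 0: ref 4 -> FAULT, frames=[4,-] (faults so far: 1)
  step 1: ref 4 -> HIT, frames=[4,-] (faults so far: 1)
  step 2: ref 5 -> FAULT, frames=[4,5] (faults so far: 2)
  step 3: ref 5 -> HIT, frames=[4,5] (faults so far: 2)
  step 4: ref 2 -> FAULT, evict 4, frames=[2,5] (faults so far: 3)
  step 5: ref 4 -> FAULT, evict 5, frames=[2,4] (faults so far: 4)
  step 6: ref 5 -> FAULT, evict 2, frames=[5,4] (faults so far: 5)
  step 7: ref 1 -> FAULT, evict 4, frames=[5,1] (faults so far: 6)
  step 8: ref 1 -> HIT, frames=[5,1] (faults so far: 6)
  step 9: ref 2 -> FAULT, evict 5, frames=[2,1] (faults so far: 7)
  step 10: ref 4 -> FAULT, evict 1, frames=[2,4] (faults so far: 8)
  LRU total faults: 8
--- Optimal ---
  step 0: ref 4 -> FAULT, frames=[4,-] (faults so far: 1)
  step 1: ref 4 -> HIT, frames=[4,-] (faults so far: 1)
  step 2: ref 5 -> FAULT, frames=[4,5] (faults so far: 2)
  step 3: ref 5 -> HIT, frames=[4,5] (faults so far: 2)
  step 4: ref 2 -> FAULT, evict 5, frames=[4,2] (faults so far: 3)
  step 5: ref 4 -> HIT, frames=[4,2] (faults so far: 3)
  step 6: ref 5 -> FAULT, evict 4, frames=[5,2] (faults so far: 4)
  step 7: ref 1 -> FAULT, evict 5, frames=[1,2] (faults so far: 5)
  step 8: ref 1 -> HIT, frames=[1,2] (faults so far: 5)
  step 9: ref 2 -> HIT, frames=[1,2] (faults so far: 5)
  step 10: ref 4 -> FAULT, evict 1, frames=[4,2] (faults so far: 6)
  Optimal total faults: 6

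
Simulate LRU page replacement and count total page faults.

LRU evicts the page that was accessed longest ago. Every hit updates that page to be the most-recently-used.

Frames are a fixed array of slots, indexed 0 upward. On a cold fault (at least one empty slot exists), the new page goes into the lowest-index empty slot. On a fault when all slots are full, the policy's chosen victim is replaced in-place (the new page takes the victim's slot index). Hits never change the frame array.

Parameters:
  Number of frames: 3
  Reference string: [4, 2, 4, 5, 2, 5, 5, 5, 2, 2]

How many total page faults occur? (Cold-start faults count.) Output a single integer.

Answer: 3

Derivation:
Step 0: ref 4 → FAULT, frames=[4,-,-]
Step 1: ref 2 → FAULT, frames=[4,2,-]
Step 2: ref 4 → HIT, frames=[4,2,-]
Step 3: ref 5 → FAULT, frames=[4,2,5]
Step 4: ref 2 → HIT, frames=[4,2,5]
Step 5: ref 5 → HIT, frames=[4,2,5]
Step 6: ref 5 → HIT, frames=[4,2,5]
Step 7: ref 5 → HIT, frames=[4,2,5]
Step 8: ref 2 → HIT, frames=[4,2,5]
Step 9: ref 2 → HIT, frames=[4,2,5]
Total faults: 3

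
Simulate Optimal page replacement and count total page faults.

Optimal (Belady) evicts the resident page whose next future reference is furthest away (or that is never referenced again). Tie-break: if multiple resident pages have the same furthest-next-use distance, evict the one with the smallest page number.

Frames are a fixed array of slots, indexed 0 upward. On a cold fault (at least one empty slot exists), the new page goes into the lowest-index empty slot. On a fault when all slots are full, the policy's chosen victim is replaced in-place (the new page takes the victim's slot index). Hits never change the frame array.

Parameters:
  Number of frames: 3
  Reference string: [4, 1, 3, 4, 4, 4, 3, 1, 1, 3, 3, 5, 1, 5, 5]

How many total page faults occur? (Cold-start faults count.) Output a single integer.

Step 0: ref 4 → FAULT, frames=[4,-,-]
Step 1: ref 1 → FAULT, frames=[4,1,-]
Step 2: ref 3 → FAULT, frames=[4,1,3]
Step 3: ref 4 → HIT, frames=[4,1,3]
Step 4: ref 4 → HIT, frames=[4,1,3]
Step 5: ref 4 → HIT, frames=[4,1,3]
Step 6: ref 3 → HIT, frames=[4,1,3]
Step 7: ref 1 → HIT, frames=[4,1,3]
Step 8: ref 1 → HIT, frames=[4,1,3]
Step 9: ref 3 → HIT, frames=[4,1,3]
Step 10: ref 3 → HIT, frames=[4,1,3]
Step 11: ref 5 → FAULT (evict 3), frames=[4,1,5]
Step 12: ref 1 → HIT, frames=[4,1,5]
Step 13: ref 5 → HIT, frames=[4,1,5]
Step 14: ref 5 → HIT, frames=[4,1,5]
Total faults: 4

Answer: 4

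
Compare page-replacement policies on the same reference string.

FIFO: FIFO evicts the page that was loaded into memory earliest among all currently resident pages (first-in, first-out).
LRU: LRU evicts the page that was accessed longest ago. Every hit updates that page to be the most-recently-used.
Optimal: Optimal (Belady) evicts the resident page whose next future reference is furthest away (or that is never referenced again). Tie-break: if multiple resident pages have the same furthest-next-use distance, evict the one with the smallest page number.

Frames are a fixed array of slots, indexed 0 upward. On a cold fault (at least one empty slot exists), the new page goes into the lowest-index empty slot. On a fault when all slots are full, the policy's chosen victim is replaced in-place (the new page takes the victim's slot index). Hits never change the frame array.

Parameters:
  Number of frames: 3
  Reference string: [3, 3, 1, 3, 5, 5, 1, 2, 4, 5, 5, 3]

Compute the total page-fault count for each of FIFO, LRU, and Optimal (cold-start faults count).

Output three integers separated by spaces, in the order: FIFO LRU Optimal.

Answer: 6 7 5

Derivation:
--- FIFO ---
  step 0: ref 3 -> FAULT, frames=[3,-,-] (faults so far: 1)
  step 1: ref 3 -> HIT, frames=[3,-,-] (faults so far: 1)
  step 2: ref 1 -> FAULT, frames=[3,1,-] (faults so far: 2)
  step 3: ref 3 -> HIT, frames=[3,1,-] (faults so far: 2)
  step 4: ref 5 -> FAULT, frames=[3,1,5] (faults so far: 3)
  step 5: ref 5 -> HIT, frames=[3,1,5] (faults so far: 3)
  step 6: ref 1 -> HIT, frames=[3,1,5] (faults so far: 3)
  step 7: ref 2 -> FAULT, evict 3, frames=[2,1,5] (faults so far: 4)
  step 8: ref 4 -> FAULT, evict 1, frames=[2,4,5] (faults so far: 5)
  step 9: ref 5 -> HIT, frames=[2,4,5] (faults so far: 5)
  step 10: ref 5 -> HIT, frames=[2,4,5] (faults so far: 5)
  step 11: ref 3 -> FAULT, evict 5, frames=[2,4,3] (faults so far: 6)
  FIFO total faults: 6
--- LRU ---
  step 0: ref 3 -> FAULT, frames=[3,-,-] (faults so far: 1)
  step 1: ref 3 -> HIT, frames=[3,-,-] (faults so far: 1)
  step 2: ref 1 -> FAULT, frames=[3,1,-] (faults so far: 2)
  step 3: ref 3 -> HIT, frames=[3,1,-] (faults so far: 2)
  step 4: ref 5 -> FAULT, frames=[3,1,5] (faults so far: 3)
  step 5: ref 5 -> HIT, frames=[3,1,5] (faults so far: 3)
  step 6: ref 1 -> HIT, frames=[3,1,5] (faults so far: 3)
  step 7: ref 2 -> FAULT, evict 3, frames=[2,1,5] (faults so far: 4)
  step 8: ref 4 -> FAULT, evict 5, frames=[2,1,4] (faults so far: 5)
  step 9: ref 5 -> FAULT, evict 1, frames=[2,5,4] (faults so far: 6)
  step 10: ref 5 -> HIT, frames=[2,5,4] (faults so far: 6)
  step 11: ref 3 -> FAULT, evict 2, frames=[3,5,4] (faults so far: 7)
  LRU total faults: 7
--- Optimal ---
  step 0: ref 3 -> FAULT, frames=[3,-,-] (faults so far: 1)
  step 1: ref 3 -> HIT, frames=[3,-,-] (faults so far: 1)
  step 2: ref 1 -> FAULT, frames=[3,1,-] (faults so far: 2)
  step 3: ref 3 -> HIT, frames=[3,1,-] (faults so far: 2)
  step 4: ref 5 -> FAULT, frames=[3,1,5] (faults so far: 3)
  step 5: ref 5 -> HIT, frames=[3,1,5] (faults so far: 3)
  step 6: ref 1 -> HIT, frames=[3,1,5] (faults so far: 3)
  step 7: ref 2 -> FAULT, evict 1, frames=[3,2,5] (faults so far: 4)
  step 8: ref 4 -> FAULT, evict 2, frames=[3,4,5] (faults so far: 5)
  step 9: ref 5 -> HIT, frames=[3,4,5] (faults so far: 5)
  step 10: ref 5 -> HIT, frames=[3,4,5] (faults so far: 5)
  step 11: ref 3 -> HIT, frames=[3,4,5] (faults so far: 5)
  Optimal total faults: 5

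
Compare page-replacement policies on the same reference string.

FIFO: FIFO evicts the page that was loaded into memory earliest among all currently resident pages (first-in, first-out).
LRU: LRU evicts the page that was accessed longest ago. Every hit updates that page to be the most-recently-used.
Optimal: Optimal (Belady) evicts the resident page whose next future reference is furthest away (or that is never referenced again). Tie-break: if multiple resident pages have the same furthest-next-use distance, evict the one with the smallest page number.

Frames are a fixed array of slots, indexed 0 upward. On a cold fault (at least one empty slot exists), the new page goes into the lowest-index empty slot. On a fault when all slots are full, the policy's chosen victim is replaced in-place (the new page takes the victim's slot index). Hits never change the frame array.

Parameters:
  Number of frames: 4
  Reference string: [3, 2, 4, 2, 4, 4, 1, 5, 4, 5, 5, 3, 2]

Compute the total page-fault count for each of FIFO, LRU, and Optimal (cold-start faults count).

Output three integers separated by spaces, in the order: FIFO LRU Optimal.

--- FIFO ---
  step 0: ref 3 -> FAULT, frames=[3,-,-,-] (faults so far: 1)
  step 1: ref 2 -> FAULT, frames=[3,2,-,-] (faults so far: 2)
  step 2: ref 4 -> FAULT, frames=[3,2,4,-] (faults so far: 3)
  step 3: ref 2 -> HIT, frames=[3,2,4,-] (faults so far: 3)
  step 4: ref 4 -> HIT, frames=[3,2,4,-] (faults so far: 3)
  step 5: ref 4 -> HIT, frames=[3,2,4,-] (faults so far: 3)
  step 6: ref 1 -> FAULT, frames=[3,2,4,1] (faults so far: 4)
  step 7: ref 5 -> FAULT, evict 3, frames=[5,2,4,1] (faults so far: 5)
  step 8: ref 4 -> HIT, frames=[5,2,4,1] (faults so far: 5)
  step 9: ref 5 -> HIT, frames=[5,2,4,1] (faults so far: 5)
  step 10: ref 5 -> HIT, frames=[5,2,4,1] (faults so far: 5)
  step 11: ref 3 -> FAULT, evict 2, frames=[5,3,4,1] (faults so far: 6)
  step 12: ref 2 -> FAULT, evict 4, frames=[5,3,2,1] (faults so far: 7)
  FIFO total faults: 7
--- LRU ---
  step 0: ref 3 -> FAULT, frames=[3,-,-,-] (faults so far: 1)
  step 1: ref 2 -> FAULT, frames=[3,2,-,-] (faults so far: 2)
  step 2: ref 4 -> FAULT, frames=[3,2,4,-] (faults so far: 3)
  step 3: ref 2 -> HIT, frames=[3,2,4,-] (faults so far: 3)
  step 4: ref 4 -> HIT, frames=[3,2,4,-] (faults so far: 3)
  step 5: ref 4 -> HIT, frames=[3,2,4,-] (faults so far: 3)
  step 6: ref 1 -> FAULT, frames=[3,2,4,1] (faults so far: 4)
  step 7: ref 5 -> FAULT, evict 3, frames=[5,2,4,1] (faults so far: 5)
  step 8: ref 4 -> HIT, frames=[5,2,4,1] (faults so far: 5)
  step 9: ref 5 -> HIT, frames=[5,2,4,1] (faults so far: 5)
  step 10: ref 5 -> HIT, frames=[5,2,4,1] (faults so far: 5)
  step 11: ref 3 -> FAULT, evict 2, frames=[5,3,4,1] (faults so far: 6)
  step 12: ref 2 -> FAULT, evict 1, frames=[5,3,4,2] (faults so far: 7)
  LRU total faults: 7
--- Optimal ---
  step 0: ref 3 -> FAULT, frames=[3,-,-,-] (faults so far: 1)
  step 1: ref 2 -> FAULT, frames=[3,2,-,-] (faults so far: 2)
  step 2: ref 4 -> FAULT, frames=[3,2,4,-] (faults so far: 3)
  step 3: ref 2 -> HIT, frames=[3,2,4,-] (faults so far: 3)
  step 4: ref 4 -> HIT, frames=[3,2,4,-] (faults so far: 3)
  step 5: ref 4 -> HIT, frames=[3,2,4,-] (faults so far: 3)
  step 6: ref 1 -> FAULT, frames=[3,2,4,1] (faults so far: 4)
  step 7: ref 5 -> FAULT, evict 1, frames=[3,2,4,5] (faults so far: 5)
  step 8: ref 4 -> HIT, frames=[3,2,4,5] (faults so far: 5)
  step 9: ref 5 -> HIT, frames=[3,2,4,5] (faults so far: 5)
  step 10: ref 5 -> HIT, frames=[3,2,4,5] (faults so far: 5)
  step 11: ref 3 -> HIT, frames=[3,2,4,5] (faults so far: 5)
  step 12: ref 2 -> HIT, frames=[3,2,4,5] (faults so far: 5)
  Optimal total faults: 5

Answer: 7 7 5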